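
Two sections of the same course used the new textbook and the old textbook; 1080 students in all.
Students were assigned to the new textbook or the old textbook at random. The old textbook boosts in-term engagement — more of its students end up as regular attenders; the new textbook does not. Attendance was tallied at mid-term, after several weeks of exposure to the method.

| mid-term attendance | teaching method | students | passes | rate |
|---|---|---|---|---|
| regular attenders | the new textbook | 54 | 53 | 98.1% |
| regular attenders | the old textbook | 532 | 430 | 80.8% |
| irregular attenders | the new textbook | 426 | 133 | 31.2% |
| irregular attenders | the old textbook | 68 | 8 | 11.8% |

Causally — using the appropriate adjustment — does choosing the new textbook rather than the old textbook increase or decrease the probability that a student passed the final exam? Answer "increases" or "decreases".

The mid-term attendance-specific comparison favours the new textbook throughout, but the pooled figures favour the old textbook. The question is whether to condition on mid-term attendance.
Because the teaching method influences mid-term attendance, mid-term attendance is a post-treatment mediator, not a confounder. Stratifying on it would bias the estimate; the causal effect is the crude pooled difference.
Pooled: the new textbook 38.8% vs the old textbook 73.0%; the old textbook is higher overall.

decreases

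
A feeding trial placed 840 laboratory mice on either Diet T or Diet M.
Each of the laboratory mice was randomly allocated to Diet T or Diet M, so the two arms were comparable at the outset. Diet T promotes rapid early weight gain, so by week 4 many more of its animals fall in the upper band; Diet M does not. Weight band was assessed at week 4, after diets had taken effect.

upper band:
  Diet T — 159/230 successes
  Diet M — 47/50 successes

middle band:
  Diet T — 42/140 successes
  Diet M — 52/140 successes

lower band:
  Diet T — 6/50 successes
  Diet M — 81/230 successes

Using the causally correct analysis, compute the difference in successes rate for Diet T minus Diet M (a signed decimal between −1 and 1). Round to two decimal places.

The stratified and pooled comparisons disagree (Diet M wins within each week-4 weight band; Diet T wins overall), so the answer turns on the causal role of week-4 weight band.
Week-4 weight band here is a post-treatment variable shaped by the diet; conditioning on it would introduce bias rather than remove it. The overall comparison is the causal one.
The causal difference is the pooled difference: 0.493 − 0.429 = +0.064.

+0.06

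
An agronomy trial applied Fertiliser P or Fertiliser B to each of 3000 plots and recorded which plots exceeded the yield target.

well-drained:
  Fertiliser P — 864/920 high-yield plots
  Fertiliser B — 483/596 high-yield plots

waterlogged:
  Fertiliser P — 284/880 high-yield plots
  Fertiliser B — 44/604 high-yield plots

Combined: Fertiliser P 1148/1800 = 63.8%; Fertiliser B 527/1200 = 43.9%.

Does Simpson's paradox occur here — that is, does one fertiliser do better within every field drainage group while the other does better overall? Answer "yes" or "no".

no

Within each field drainage level (well-drained 93.9% vs 81.0%; waterlogged 32.3% vs 7.3%), Fertiliser P has the higher rate every time. Pooled: 63.8% vs 43.9% — Fertiliser P has the higher rate overall. They agree.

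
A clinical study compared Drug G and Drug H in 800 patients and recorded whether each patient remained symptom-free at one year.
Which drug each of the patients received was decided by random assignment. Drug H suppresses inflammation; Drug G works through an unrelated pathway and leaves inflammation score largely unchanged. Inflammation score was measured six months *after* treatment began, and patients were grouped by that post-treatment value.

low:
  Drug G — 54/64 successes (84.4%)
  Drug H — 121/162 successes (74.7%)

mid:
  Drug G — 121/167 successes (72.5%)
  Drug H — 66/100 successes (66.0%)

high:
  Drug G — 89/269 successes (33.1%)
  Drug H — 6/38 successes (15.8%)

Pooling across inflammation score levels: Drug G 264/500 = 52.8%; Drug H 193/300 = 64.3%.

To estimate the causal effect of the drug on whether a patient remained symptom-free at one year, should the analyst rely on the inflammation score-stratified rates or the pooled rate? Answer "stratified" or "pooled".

pooled

The stratified and pooled comparisons disagree (Drug G wins within each inflammation score; Drug H wins overall), so the answer turns on the causal role of inflammation score.
Stratifying would compare drugs among patients the drugs themselves sorted into inflammation score groups — a form of selection on an intermediate. The unconditioned pooled rates give the total causal effect.
Pooled: Drug G 52.8% vs Drug H 64.3%; Drug H is higher overall.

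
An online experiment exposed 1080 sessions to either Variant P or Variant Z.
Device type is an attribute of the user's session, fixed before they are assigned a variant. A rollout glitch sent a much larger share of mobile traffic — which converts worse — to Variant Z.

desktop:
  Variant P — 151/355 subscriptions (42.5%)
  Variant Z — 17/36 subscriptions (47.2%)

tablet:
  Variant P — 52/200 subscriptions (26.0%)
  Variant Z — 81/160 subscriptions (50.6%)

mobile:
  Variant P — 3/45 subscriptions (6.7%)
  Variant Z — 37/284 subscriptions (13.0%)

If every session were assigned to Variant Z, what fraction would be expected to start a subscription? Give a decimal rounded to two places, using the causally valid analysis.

0.38

Nothing the variant does changes device type; the imbalance is an allocation artefact. With device type also predicting the outcome, the pooled figure is confounded, and the within-stratum comparison is the causal one.
Standardising Variant Z to the population device type mix: 0.362·17/36 + 0.333·81/160 + 0.305·37/284 = 0.379.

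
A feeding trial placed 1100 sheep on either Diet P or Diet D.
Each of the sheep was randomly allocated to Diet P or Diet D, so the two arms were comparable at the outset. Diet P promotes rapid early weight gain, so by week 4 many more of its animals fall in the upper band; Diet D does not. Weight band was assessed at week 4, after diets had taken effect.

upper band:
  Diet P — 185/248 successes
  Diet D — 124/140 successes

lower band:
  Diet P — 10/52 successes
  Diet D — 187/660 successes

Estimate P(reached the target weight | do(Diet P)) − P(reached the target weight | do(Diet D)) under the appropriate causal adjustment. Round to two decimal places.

+0.26

Stratifying would compare diets among sheep the diets themselves sorted into week-4 weight band groups — a form of selection on an intermediate. The unconditioned pooled rates give the total causal effect.
The causal difference is the pooled difference: 0.650 − 0.389 = +0.261.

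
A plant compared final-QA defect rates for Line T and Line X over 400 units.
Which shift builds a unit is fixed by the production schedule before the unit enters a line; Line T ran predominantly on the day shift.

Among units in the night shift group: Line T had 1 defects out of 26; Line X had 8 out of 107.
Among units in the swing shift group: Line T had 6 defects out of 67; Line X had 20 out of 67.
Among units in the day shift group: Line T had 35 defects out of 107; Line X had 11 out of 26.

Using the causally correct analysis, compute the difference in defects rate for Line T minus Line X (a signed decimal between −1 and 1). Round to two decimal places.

Since shift is a pre-existing factor (not a product of the line) and it affects the outcome on its own, it is a confounder. The stratified rates, not the pooled rate, identify the causal effect.
Adjusting over the population distribution of shift: 0.333·(0.038−0.075) + 0.335·(0.090−0.299) + 0.333·(0.327−0.423) = -0.114.

-0.11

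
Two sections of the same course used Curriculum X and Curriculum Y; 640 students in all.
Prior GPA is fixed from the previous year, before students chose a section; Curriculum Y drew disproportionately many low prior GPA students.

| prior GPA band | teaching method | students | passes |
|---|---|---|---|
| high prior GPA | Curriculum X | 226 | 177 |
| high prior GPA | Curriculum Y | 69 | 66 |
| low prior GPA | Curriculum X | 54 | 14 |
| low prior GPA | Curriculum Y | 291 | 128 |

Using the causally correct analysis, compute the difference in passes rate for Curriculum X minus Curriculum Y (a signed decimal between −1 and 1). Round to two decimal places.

-0.18

Prior GPA band differs across teaching methods for reasons unrelated to any effect of the teaching method itself, and it separately predicts the outcome — a classic confounder. We must compare within prior GPA band levels.
Adjusting over the population distribution of prior GPA band: 0.461·(0.783−0.957) + 0.539·(0.259−0.440) = -0.177.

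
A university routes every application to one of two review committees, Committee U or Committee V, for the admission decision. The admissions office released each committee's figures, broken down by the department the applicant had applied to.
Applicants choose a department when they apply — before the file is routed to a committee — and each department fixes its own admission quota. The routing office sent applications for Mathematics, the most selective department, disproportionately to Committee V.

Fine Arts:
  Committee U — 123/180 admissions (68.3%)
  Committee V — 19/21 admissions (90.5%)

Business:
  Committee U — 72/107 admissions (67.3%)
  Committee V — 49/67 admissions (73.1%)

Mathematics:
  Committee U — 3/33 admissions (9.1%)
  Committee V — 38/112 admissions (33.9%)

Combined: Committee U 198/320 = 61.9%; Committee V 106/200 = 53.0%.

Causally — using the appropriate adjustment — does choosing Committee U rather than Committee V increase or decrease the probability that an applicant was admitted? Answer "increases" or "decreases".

decreases

The imbalance in department arose from how applicants were allocated, not from anything the review committee did; and department independently affects the outcome. The pooled gap is confounded — condition on department.
Within each level — Fine Arts: 68.3% vs 90.5%; Business: 67.3% vs 73.1%; Mathematics: 9.1% vs 33.9% — Committee V is higher every time.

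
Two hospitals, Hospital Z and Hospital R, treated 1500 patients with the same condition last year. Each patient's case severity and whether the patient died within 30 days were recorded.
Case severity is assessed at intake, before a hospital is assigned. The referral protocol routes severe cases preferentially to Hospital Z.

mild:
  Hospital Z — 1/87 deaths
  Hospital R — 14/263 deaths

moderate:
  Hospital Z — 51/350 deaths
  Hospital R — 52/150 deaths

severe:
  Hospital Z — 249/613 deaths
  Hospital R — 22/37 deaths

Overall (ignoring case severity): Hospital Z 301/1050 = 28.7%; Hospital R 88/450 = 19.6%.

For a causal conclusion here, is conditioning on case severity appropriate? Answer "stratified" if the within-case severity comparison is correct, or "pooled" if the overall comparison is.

The stratified and pooled comparisons disagree (Hospital Z wins within each case severity; Hospital R wins overall), so the answer turns on the causal role of case severity.
Case severity satisfies the back-door criterion: it is not a descendant of the hospital, and it blocks the spurious path from hospital to outcome. Adjusting for it (i.e., using the within-case severity rates) gives the causal effect.
Within each level — mild: 1.1% vs 5.3%; moderate: 14.6% vs 34.7%; severe: 40.6% vs 59.5% — Hospital Z is lower every time.

stratified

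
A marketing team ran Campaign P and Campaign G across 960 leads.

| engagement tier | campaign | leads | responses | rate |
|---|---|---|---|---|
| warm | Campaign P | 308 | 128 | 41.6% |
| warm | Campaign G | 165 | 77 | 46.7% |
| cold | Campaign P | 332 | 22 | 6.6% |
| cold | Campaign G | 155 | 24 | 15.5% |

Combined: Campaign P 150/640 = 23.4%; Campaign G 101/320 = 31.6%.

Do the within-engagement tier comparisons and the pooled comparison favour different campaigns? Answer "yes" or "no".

no

Within each engagement tier level (warm 41.6% vs 46.7%; cold 6.6% vs 15.5%), Campaign G has the higher rate every time. Pooled: 23.4% vs 31.6% — Campaign G has the higher rate overall. They agree.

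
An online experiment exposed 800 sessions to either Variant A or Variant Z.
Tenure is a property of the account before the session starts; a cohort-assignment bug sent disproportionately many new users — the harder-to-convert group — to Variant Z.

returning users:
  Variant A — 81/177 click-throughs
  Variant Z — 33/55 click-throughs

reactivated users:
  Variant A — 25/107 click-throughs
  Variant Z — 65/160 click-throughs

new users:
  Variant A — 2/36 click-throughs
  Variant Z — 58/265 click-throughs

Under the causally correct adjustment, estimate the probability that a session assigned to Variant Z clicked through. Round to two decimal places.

0.39

The imbalance in user tenure arose from how sessions were allocated, not from anything the variant did; and user tenure independently affects the outcome. The pooled gap is confounded — condition on user tenure.
Standardising Variant Z to the population user tenure mix: 0.290·33/55 + 0.334·65/160 + 0.376·58/265 = 0.392.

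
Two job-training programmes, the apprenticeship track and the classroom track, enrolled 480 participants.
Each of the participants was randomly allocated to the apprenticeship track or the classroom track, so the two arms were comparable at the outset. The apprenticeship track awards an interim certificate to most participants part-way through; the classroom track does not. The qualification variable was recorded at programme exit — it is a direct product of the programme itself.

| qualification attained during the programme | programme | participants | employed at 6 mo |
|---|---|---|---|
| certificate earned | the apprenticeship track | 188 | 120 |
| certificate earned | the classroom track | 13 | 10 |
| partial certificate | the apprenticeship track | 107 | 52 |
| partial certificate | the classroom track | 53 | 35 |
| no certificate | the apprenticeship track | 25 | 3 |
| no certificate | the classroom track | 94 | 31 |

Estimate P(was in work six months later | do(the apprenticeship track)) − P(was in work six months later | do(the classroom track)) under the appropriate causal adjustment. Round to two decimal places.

Qualification attained during the programme is downstream of the programme. One should not condition on a consequence of treatment, so the overall rates are the right comparison.
The causal difference is the pooled difference: 0.547 − 0.475 = +0.072.

+0.07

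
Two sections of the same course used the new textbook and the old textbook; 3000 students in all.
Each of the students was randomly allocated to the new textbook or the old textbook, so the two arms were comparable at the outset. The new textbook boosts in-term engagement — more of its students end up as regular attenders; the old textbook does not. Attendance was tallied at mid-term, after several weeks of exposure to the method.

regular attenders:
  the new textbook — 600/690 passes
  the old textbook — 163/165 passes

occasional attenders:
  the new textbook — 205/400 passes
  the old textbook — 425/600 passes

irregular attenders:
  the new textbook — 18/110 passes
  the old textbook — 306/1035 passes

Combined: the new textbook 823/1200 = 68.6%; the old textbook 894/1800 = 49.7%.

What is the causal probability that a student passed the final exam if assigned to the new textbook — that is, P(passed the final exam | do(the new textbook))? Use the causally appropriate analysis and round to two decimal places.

The distribution of mid-term attendance is itself part of what the teaching method does — it is an intermediate outcome. Holding it fixed would remove that part of the effect; the total effect is the pooled difference.
So P(outcome | do(the new textbook)) is just the pooled rate for the new textbook: 823/1200 = 0.686.

0.69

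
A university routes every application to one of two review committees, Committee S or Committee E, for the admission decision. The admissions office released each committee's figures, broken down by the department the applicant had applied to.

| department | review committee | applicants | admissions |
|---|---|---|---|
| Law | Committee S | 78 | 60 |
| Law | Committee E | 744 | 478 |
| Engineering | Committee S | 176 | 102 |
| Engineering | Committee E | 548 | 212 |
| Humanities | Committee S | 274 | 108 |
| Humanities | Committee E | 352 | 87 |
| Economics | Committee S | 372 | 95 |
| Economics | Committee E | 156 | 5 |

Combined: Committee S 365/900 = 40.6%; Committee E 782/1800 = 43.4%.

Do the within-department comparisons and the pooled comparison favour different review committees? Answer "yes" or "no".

Within each department level (Law 76.9% vs 64.2%; Engineering 58.0% vs 38.7%; Humanities 39.4% vs 24.7%; Economics 25.5% vs 3.2%), Committee S has the higher rate every time. Pooled: 40.6% vs 43.4% — Committee E has the higher rate overall. The two comparisons disagree.

yes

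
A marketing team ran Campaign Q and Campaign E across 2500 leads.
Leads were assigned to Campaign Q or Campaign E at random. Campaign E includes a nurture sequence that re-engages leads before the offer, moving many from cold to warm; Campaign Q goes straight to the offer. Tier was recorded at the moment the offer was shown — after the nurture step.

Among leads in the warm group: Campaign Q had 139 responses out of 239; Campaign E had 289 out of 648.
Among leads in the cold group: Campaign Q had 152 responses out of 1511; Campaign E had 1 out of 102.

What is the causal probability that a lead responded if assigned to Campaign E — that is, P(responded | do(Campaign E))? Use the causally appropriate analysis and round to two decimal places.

Because the campaign influences engagement tier, engagement tier is a post-treatment mediator, not a confounder. Stratifying on it would bias the estimate; the causal effect is the crude pooled difference.
So P(outcome | do(Campaign E)) is just the pooled rate for Campaign E: 290/750 = 0.387.

0.39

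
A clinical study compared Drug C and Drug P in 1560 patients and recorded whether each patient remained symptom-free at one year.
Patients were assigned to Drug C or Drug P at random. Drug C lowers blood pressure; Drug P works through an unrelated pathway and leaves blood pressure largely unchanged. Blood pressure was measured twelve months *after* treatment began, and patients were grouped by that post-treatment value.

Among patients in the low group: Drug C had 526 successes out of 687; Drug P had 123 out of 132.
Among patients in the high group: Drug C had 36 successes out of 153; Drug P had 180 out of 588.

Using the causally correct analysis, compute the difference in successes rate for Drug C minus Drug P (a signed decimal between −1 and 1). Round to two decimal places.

Drug P is higher inside every blood pressure stratum but Drug C is higher in aggregate. Whether to stratify depends on how blood pressure relates to the drug.
Blood pressure lies on the pathway drug → blood pressure → outcome, so adjusting for it blocks the indirect effect. For the total causal effect of drug, use the unadjusted pooled rates.
The causal difference is the pooled difference: 0.669 − 0.421 = +0.248.

+0.25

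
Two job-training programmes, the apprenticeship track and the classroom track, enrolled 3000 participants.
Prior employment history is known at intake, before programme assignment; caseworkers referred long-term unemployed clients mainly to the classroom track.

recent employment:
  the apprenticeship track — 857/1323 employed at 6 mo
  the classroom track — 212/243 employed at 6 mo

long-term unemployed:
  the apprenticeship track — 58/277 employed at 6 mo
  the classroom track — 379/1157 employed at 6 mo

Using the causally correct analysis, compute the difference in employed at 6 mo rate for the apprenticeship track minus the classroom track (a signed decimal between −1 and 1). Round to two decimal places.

Nothing the programme does changes prior employment history; the imbalance is an allocation artefact. With prior employment history also predicting the outcome, the pooled figure is confounded, and the within-stratum comparison is the causal one.
Adjusting over the population distribution of prior employment history: 0.522·(0.648−0.872) + 0.478·(0.209−0.328) = -0.174.

-0.17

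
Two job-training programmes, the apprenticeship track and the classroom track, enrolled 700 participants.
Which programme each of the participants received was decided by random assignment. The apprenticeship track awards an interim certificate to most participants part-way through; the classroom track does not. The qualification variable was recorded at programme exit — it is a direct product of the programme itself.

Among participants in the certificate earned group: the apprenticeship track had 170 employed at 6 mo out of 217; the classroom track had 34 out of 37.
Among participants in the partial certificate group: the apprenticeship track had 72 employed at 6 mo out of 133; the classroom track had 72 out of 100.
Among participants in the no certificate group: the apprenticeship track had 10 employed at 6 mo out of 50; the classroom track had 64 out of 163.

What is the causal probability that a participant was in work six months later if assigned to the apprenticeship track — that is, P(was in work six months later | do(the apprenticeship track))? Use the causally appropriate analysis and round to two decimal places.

0.63

Within every qualification attained during the programme level the classroom track has the higher rate, yet pooled the apprenticeship track does — Simpson's reversal.
Stratifying would compare programmes among participants the programmes themselves sorted into qualification attained during the programme groups — a form of selection on an intermediate. The unconditioned pooled rates give the total causal effect.
So P(outcome | do(the apprenticeship track)) is just the pooled rate for the apprenticeship track: 252/400 = 0.630.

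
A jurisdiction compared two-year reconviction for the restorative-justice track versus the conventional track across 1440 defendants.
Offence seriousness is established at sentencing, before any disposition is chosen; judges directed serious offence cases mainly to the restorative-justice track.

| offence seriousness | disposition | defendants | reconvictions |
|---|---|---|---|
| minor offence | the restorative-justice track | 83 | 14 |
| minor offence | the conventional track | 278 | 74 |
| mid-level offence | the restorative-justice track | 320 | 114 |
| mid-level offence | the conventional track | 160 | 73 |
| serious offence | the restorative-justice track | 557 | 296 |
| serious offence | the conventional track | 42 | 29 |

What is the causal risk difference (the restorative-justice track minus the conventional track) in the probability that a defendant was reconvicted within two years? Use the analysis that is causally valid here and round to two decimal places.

Offence seriousness is set before the disposition has any effect — it is not caused by the disposition — and it independently drives the outcome. That makes it a confounder, so the causal comparison is within offence seriousness levels.
Adjusting over the population distribution of offence seriousness: 0.251·(0.169−0.266) + 0.333·(0.356−0.456) + 0.416·(0.531−0.690) = -0.124.

-0.12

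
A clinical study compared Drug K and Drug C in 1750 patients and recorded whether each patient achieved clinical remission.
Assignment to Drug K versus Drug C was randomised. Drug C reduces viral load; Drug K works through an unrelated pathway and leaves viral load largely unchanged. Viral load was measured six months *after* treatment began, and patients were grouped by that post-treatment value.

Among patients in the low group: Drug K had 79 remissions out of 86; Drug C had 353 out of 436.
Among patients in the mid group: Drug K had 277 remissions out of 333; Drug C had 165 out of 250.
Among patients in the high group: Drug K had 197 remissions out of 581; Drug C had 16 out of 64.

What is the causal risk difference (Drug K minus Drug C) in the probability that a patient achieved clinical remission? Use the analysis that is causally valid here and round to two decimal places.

-0.16

Viral load is recorded after the drug and is itself shifted by it — it sits on the causal path from drug to outcome. Conditioning on a mediator would strip out part of the effect we want; the pooled comparison gives the total causal effect.
The causal difference is the pooled difference: 0.553 − 0.712 = -0.159.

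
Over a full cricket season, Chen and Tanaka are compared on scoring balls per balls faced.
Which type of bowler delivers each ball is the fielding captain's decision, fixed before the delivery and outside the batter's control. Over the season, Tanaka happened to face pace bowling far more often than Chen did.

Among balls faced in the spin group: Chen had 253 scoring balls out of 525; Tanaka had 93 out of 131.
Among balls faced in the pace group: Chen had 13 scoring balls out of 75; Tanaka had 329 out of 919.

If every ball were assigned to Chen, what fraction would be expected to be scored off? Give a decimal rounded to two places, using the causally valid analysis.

Within every bowling type level Tanaka has the higher rate, yet pooled Chen does — Simpson's reversal.
Here bowling type is a common cause — it drives both which player a case falls under and the outcome. The crude comparison mixes populations; the stratum-specific rates are the causally relevant ones.
Standardising Chen to the population bowling type mix: 0.398·253/525 + 0.602·13/75 = 0.296.

0.30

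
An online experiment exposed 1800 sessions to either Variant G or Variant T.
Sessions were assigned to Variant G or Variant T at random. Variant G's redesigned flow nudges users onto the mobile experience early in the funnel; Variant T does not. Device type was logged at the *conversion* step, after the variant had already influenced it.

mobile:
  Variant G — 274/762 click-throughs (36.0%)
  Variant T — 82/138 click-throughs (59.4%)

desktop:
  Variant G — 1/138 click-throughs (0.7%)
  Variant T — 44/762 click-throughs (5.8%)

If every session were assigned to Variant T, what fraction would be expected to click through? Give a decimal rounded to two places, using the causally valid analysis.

0.14

Device type here is a post-treatment variable shaped by the variant; conditioning on it would introduce bias rather than remove it. The overall comparison is the causal one.
So P(outcome | do(Variant T)) is just the pooled rate for Variant T: 126/900 = 0.140.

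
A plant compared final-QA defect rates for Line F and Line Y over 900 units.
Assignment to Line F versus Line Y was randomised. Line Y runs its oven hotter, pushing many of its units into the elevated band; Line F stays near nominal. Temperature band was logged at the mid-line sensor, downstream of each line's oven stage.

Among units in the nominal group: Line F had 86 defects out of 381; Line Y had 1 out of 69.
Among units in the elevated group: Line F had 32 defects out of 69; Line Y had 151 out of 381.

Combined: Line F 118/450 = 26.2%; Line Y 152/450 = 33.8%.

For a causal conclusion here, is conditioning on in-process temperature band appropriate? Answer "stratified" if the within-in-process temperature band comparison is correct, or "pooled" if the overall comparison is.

pooled

Within every in-process temperature band level Line Y has the lower rate, yet pooled Line F does — Simpson's reversal.
In-process temperature band lies on the pathway line → in-process temperature band → outcome, so adjusting for it blocks the indirect effect. For the total causal effect of line, use the unadjusted pooled rates.
Pooled: Line F 26.2% vs Line Y 33.8%; Line F is lower overall.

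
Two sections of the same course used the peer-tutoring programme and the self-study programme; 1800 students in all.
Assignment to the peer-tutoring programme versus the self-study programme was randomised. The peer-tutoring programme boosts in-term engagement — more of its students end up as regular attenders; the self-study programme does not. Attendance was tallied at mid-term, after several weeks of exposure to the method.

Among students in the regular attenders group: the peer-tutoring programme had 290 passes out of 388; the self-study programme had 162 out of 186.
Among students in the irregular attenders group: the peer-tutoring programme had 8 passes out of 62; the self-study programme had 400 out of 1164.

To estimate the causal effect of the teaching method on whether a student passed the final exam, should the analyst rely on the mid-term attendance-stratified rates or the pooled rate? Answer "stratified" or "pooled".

the self-study programme is higher inside every mid-term attendance stratum but the peer-tutoring programme is higher in aggregate. Whether to stratify depends on how mid-term attendance relates to the teaching method.
The distribution of mid-term attendance is itself part of what the teaching method does — it is an intermediate outcome. Holding it fixed would remove that part of the effect; the total effect is the pooled difference.
Pooled: the peer-tutoring programme 66.2% vs the self-study programme 41.6%; the peer-tutoring programme is higher overall.

pooled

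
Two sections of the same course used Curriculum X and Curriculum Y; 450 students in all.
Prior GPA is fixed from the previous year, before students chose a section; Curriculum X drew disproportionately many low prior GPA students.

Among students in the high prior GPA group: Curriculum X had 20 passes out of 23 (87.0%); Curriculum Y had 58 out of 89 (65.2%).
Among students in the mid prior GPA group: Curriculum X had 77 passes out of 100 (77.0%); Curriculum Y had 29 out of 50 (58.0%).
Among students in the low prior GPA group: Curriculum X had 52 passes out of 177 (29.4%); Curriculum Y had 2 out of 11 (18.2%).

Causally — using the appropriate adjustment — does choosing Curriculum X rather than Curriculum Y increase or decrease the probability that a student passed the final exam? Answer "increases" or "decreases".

The prior GPA band-specific comparison favours Curriculum X throughout, but the pooled figures favour Curriculum Y. The question is whether to condition on prior GPA band.
Nothing the teaching method does changes prior GPA band; the imbalance is an allocation artefact. With prior GPA band also predicting the outcome, the pooled figure is confounded, and the within-stratum comparison is the causal one.
Within each level — high prior GPA: 87.0% vs 65.2%; mid prior GPA: 77.0% vs 58.0%; low prior GPA: 29.4% vs 18.2% — Curriculum X is higher every time.

increases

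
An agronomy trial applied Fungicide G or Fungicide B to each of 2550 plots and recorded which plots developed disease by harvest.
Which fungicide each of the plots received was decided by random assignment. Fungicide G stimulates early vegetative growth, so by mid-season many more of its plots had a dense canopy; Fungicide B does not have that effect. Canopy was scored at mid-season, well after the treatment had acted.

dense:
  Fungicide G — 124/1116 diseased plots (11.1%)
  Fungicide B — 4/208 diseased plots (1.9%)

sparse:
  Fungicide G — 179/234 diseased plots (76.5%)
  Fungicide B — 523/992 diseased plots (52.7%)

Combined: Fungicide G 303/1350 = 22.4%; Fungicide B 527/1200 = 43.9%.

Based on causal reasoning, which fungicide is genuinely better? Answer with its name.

The stratified and pooled comparisons disagree (Fungicide B wins within each mid-season canopy; Fungicide G wins overall), so the answer turns on the causal role of mid-season canopy.
Mid-season canopy here is a post-treatment variable shaped by the fungicide; conditioning on it would introduce bias rather than remove it. The overall comparison is the causal one.
Pooled: Fungicide G 22.4% vs Fungicide B 43.9%; Fungicide G is lower overall.

Fungicide G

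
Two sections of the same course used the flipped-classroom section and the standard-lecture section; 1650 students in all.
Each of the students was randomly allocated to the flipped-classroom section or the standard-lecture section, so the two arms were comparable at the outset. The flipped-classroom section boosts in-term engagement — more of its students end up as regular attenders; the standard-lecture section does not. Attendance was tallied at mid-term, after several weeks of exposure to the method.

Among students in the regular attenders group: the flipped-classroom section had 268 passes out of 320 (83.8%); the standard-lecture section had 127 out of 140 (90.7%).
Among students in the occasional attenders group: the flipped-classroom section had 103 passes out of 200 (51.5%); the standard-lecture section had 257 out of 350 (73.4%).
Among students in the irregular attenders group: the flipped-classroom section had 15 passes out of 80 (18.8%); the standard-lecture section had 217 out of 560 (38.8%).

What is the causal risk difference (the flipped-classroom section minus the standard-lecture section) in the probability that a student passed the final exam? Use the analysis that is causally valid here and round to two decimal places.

The stratified and pooled comparisons disagree (the standard-lecture section wins within each mid-term attendance; the flipped-classroom section wins overall), so the answer turns on the causal role of mid-term attendance.
Mid-term attendance lies on the pathway teaching method → mid-term attendance → outcome, so adjusting for it blocks the indirect effect. For the total causal effect of teaching method, use the unadjusted pooled rates.
The causal difference is the pooled difference: 0.643 − 0.572 = +0.071.

+0.07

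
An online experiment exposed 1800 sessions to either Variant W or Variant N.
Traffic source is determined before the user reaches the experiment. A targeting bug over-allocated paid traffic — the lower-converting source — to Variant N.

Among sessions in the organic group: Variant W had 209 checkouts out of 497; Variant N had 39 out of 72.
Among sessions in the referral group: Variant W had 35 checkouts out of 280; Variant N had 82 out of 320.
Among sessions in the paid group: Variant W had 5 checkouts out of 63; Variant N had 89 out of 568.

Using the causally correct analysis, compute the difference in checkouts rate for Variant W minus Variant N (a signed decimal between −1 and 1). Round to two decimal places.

-0.11

Variant N is higher inside every traffic source stratum but Variant W is higher in aggregate. Whether to stratify depends on how traffic source relates to the variant.
Since traffic source is a pre-existing factor (not a product of the variant) and it affects the outcome on its own, it is a confounder. The stratified rates, not the pooled rate, identify the causal effect.
Adjusting over the population distribution of traffic source: 0.316·(0.421−0.542) + 0.333·(0.125−0.256) + 0.351·(0.079−0.157) = -0.109.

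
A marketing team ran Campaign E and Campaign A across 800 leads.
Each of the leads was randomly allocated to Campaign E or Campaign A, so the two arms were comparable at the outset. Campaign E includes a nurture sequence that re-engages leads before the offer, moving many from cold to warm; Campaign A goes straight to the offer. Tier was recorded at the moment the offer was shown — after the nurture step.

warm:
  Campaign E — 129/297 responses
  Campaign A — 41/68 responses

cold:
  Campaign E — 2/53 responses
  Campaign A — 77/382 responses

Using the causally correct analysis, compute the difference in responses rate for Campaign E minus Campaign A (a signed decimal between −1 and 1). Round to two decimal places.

Stratifying would compare campaigns among leads the campaigns themselves sorted into engagement tier groups — a form of selection on an intermediate. The unconditioned pooled rates give the total causal effect.
The causal difference is the pooled difference: 0.374 − 0.262 = +0.112.

+0.11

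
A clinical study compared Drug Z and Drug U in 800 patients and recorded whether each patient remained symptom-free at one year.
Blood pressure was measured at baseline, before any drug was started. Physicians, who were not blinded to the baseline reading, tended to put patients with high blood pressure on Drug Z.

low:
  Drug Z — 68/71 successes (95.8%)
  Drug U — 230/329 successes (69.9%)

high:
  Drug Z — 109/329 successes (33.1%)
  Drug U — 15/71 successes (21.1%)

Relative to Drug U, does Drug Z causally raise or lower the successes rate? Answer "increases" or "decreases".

The imbalance in blood pressure arose from how patients were allocated, not from anything the drug did; and blood pressure independently affects the outcome. The pooled gap is confounded — condition on blood pressure.
Within each level — low: 95.8% vs 69.9%; high: 33.1% vs 21.1% — Drug Z is higher every time.

increases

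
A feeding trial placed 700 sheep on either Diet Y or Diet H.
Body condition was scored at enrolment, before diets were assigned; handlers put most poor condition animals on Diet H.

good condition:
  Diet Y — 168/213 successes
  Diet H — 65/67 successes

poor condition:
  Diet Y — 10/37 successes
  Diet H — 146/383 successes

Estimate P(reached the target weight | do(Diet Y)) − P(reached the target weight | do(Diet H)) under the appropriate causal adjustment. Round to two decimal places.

-0.14

The stratified and pooled comparisons disagree (Diet H wins within each starting body condition; Diet Y wins overall), so the answer turns on the causal role of starting body condition.
Starting body condition satisfies the back-door criterion: it is not a descendant of the diet, and it blocks the spurious path from diet to outcome. Adjusting for it (i.e., using the within-starting body condition rates) gives the causal effect.
Adjusting over the population distribution of starting body condition: 0.400·(0.789−0.970) + 0.600·(0.270−0.381) = -0.139.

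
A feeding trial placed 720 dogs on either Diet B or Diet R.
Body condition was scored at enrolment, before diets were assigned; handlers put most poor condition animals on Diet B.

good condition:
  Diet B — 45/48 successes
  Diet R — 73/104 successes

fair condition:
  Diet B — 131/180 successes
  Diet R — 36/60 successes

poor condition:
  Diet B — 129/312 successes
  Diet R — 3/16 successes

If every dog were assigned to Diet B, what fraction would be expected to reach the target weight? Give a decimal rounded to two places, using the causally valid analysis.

The stratified and pooled comparisons disagree (Diet B wins within each starting body condition; Diet R wins overall), so the answer turns on the causal role of starting body condition.
Starting body condition differs across diets for reasons unrelated to any effect of the diet itself, and it separately predicts the outcome — a classic confounder. We must compare within starting body condition levels.
Standardising Diet B to the population starting body condition mix: 0.211·45/48 + 0.333·131/180 + 0.456·129/312 = 0.629.

0.63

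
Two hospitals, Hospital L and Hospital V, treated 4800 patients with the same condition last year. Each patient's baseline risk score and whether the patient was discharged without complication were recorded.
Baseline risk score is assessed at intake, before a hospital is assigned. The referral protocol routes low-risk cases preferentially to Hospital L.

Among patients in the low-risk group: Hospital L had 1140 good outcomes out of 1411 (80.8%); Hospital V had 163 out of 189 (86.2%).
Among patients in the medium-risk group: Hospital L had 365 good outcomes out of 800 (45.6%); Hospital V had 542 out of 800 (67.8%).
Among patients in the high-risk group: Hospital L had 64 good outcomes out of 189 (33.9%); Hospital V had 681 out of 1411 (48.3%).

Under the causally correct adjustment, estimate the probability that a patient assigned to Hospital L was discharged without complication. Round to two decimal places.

Since baseline risk score is a pre-existing factor (not a product of the hospital) and it affects the outcome on its own, it is a confounder. The stratified rates, not the pooled rate, identify the causal effect.
Standardising Hospital L to the population baseline risk score mix: 0.333·1140/1411 + 0.333·365/800 + 0.333·64/189 = 0.534.

0.53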